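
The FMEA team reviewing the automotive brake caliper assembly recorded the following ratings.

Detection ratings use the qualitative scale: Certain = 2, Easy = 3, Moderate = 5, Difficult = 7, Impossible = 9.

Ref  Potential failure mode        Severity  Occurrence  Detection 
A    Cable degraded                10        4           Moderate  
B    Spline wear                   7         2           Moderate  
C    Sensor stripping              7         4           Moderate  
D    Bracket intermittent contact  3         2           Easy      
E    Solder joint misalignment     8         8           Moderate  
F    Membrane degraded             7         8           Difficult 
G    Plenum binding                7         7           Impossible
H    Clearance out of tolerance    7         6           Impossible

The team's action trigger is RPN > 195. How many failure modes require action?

RPN = Severity × Occurrence × Detection:
  A: 10 × 4 × 5 = 200
  B: 7 × 2 × 5 = 70
  C: 7 × 4 × 5 = 140
  D: 3 × 2 × 3 = 18
  E: 8 × 8 × 5 = 320
  F: 7 × 8 × 7 = 392
  G: 7 × 7 × 9 = 441
  H: 7 × 6 × 9 = 378
Modes with RPN > 195: A (200), E (320), F (392), G (441), H (378) → 5.

5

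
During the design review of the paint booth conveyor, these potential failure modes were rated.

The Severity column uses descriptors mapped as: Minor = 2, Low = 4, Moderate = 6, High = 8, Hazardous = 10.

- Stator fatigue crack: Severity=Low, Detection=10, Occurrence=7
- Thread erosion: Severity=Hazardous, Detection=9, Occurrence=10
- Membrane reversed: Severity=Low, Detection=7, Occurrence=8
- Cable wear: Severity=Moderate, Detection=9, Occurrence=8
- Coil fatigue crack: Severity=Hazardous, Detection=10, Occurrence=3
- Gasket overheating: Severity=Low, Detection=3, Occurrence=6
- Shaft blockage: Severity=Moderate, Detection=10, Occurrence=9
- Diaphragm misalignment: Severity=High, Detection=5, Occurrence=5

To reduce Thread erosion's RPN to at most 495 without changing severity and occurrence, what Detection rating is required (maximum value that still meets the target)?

Thread erosion: S=10, O=10, D=9 → current RPN = 900.
Fixed product = 100. Need 100 × D ≤ 495, so D ≤ 495/100 = 4.95.
Maximum integer Detection rating = 4 (gives RPN 400; D=5 would give 500 > 495).

4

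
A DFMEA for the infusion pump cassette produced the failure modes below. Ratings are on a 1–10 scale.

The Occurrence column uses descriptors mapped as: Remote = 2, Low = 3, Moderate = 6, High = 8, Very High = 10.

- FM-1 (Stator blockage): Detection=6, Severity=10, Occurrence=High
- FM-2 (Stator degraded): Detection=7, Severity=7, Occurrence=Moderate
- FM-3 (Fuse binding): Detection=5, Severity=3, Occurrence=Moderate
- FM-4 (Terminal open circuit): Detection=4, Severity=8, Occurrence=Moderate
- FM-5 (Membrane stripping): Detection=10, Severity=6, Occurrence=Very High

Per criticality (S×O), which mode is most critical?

Criticality = Severity × Occurrence:
  FM-1: 10 × 8 = 80
  FM-2: 7 × 6 = 42
  FM-3: 3 × 6 = 18
  FM-4: 8 × 6 = 48
  FM-5: 6 × 10 = 60
Highest criticality is 80 → FM-1.

FM-1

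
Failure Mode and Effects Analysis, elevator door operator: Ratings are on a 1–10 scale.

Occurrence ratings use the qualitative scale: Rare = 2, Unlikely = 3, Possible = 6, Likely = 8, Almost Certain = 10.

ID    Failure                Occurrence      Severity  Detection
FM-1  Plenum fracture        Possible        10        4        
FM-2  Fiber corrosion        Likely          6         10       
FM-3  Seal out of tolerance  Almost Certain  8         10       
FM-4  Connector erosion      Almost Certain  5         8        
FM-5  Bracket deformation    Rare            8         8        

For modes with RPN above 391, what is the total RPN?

1680

RPN = Severity × Occurrence × Detection:
  FM-1: 10 × 6 × 4 = 240
  FM-2: 6 × 8 × 10 = 480
  FM-3: 8 × 10 × 10 = 800
  FM-4: 5 × 10 × 8 = 400
  FM-5: 8 × 2 × 8 = 128
RPN > 391: FM-2 (480), FM-3 (800), FM-4 (400).
Sum: 480 + 800 + 400 = 1680.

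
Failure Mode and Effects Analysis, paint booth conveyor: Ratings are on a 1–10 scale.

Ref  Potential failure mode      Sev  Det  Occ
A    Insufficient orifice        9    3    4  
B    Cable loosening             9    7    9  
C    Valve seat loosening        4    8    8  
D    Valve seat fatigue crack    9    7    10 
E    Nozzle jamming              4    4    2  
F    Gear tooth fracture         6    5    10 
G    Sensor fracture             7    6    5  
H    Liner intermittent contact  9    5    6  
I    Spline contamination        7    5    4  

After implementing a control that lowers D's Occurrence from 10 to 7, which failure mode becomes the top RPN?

RPN = Severity × Occurrence × Detection:
  A: 9 × 4 × 3 = 108
  B: 9 × 9 × 7 = 567
  C: 4 × 8 × 8 = 256
  D: 9 × 10 × 7 = 630
  E: 4 × 2 × 4 = 32
  F: 6 × 10 × 5 = 300
  G: 7 × 5 × 6 = 210
  H: 9 × 6 × 5 = 270
  I: 7 × 4 × 5 = 140
After action: D → 9 × 7 × 7 = 441.
Revised RPNs: B=567, D=441, F=300, H=270, C=256, G=210, I=140, A=108, E=32.
Highest is now B (567).

B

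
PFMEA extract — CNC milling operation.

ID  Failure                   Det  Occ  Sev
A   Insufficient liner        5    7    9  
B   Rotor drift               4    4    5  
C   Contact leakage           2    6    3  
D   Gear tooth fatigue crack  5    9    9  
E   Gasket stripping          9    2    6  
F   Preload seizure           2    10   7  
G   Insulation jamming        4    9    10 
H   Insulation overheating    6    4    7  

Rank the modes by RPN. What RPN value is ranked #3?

RPN = Severity × Occurrence × Detection:
  A: 9 × 7 × 5 = 315
  B: 5 × 4 × 4 = 80
  C: 3 × 6 × 2 = 36
  D: 9 × 9 × 5 = 405
  E: 6 × 2 × 9 = 108
  F: 7 × 10 × 2 = 140
  G: 10 × 9 × 4 = 360
  H: 7 × 4 × 6 = 168
Sorted descending: 405, 360, 315, 168, 140, 108, 80, 36.
The third-highest RPN is 315 (A).

315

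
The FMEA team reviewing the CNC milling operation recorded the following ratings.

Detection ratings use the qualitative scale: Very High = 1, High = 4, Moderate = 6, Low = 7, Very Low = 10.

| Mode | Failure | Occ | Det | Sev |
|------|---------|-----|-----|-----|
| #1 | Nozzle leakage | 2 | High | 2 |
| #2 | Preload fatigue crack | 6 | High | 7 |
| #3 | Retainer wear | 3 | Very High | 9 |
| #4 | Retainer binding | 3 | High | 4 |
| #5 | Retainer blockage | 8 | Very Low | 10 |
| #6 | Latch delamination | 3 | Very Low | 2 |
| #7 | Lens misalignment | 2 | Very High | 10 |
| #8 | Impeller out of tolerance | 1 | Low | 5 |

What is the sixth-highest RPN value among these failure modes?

27

RPN = Severity × Occurrence × Detection:
  #1: 2 × 2 × 4 = 16
  #2: 7 × 6 × 4 = 168
  #3: 9 × 3 × 1 = 27
  #4: 4 × 3 × 4 = 48
  #5: 10 × 8 × 10 = 800
  #6: 2 × 3 × 10 = 60
  #7: 10 × 2 × 1 = 20
  #8: 5 × 1 × 7 = 35
Sorted descending: 800, 168, 60, 48, 35, 27, 20, 16.
The sixth-highest RPN is 27 (#3).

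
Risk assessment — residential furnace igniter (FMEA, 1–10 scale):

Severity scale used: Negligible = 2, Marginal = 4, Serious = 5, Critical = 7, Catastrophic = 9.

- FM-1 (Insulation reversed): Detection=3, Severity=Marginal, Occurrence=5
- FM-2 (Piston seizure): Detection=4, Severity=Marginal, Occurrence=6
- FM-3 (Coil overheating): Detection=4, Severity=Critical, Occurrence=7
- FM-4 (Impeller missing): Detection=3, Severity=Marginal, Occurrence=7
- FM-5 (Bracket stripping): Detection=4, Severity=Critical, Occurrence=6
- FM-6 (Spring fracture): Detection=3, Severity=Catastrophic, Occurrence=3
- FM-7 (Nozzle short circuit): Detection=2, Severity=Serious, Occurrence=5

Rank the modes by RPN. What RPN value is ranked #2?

RPN = Severity × Occurrence × Detection:
  FM-1: 4 × 5 × 3 = 60
  FM-2: 4 × 6 × 4 = 96
  FM-3: 7 × 7 × 4 = 196
  FM-4: 4 × 7 × 3 = 84
  FM-5: 7 × 6 × 4 = 168
  FM-6: 9 × 3 × 3 = 81
  FM-7: 5 × 5 × 2 = 50
Sorted descending: 196, 168, 96, 84, 81, 60, 50.
The second-highest RPN is 168 (FM-5).

168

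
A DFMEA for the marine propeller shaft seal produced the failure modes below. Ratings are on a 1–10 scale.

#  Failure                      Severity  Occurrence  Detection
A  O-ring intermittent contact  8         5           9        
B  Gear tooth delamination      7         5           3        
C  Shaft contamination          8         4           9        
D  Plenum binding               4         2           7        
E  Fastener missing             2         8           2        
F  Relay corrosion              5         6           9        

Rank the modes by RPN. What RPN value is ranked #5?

56

RPN = Severity × Occurrence × Detection:
  A: 8 × 5 × 9 = 360
  B: 7 × 5 × 3 = 105
  C: 8 × 4 × 9 = 288
  D: 4 × 2 × 7 = 56
  E: 2 × 8 × 2 = 32
  F: 5 × 6 × 9 = 270
Sorted descending: 360, 288, 270, 105, 56, 32.
The fifth-highest RPN is 56 (D).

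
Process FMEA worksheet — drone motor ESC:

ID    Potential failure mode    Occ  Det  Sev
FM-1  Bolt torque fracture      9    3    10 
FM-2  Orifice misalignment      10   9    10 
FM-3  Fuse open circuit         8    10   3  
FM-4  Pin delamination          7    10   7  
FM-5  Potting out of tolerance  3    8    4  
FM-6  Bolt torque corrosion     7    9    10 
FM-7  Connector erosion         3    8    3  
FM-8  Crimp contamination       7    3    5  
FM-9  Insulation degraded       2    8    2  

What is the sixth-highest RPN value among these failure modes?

RPN = Severity × Occurrence × Detection:
  FM-1: 10 × 9 × 3 = 270
  FM-2: 10 × 10 × 9 = 900
  FM-3: 3 × 8 × 10 = 240
  FM-4: 7 × 7 × 10 = 490
  FM-5: 4 × 3 × 8 = 96
  FM-6: 10 × 7 × 9 = 630
  FM-7: 3 × 3 × 8 = 72
  FM-8: 5 × 7 × 3 = 105
  FM-9: 2 × 2 × 8 = 32
Sorted descending: 900, 630, 490, 270, 240, 105, 96, 72, 32.
The sixth-highest RPN is 105 (FM-8).

105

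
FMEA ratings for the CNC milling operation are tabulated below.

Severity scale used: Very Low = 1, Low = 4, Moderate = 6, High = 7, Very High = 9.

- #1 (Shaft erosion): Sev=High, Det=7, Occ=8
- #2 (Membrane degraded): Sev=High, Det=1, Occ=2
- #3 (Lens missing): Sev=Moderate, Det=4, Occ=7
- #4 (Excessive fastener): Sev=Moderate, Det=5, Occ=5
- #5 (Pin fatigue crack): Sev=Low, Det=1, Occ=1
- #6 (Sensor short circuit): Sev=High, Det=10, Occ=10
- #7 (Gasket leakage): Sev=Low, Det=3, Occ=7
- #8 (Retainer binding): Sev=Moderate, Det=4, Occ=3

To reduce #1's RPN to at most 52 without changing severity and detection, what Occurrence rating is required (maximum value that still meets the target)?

1

#1: S=7, O=8, D=7 → current RPN = 392.
Fixed product = 49. Need 49 × O ≤ 52, so O ≤ 52/49 = 1.06.
Maximum integer Occurrence rating = 1 (gives RPN 49; O=2 would give 98 > 52).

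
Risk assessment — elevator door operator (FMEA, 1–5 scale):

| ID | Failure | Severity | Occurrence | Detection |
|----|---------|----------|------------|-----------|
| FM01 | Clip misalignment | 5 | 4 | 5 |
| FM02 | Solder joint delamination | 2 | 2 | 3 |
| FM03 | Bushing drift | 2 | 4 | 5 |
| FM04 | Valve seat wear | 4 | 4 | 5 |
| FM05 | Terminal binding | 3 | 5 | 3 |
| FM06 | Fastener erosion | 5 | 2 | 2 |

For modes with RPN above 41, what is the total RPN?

RPN = Severity × Occurrence × Detection:
  FM01: 5 × 4 × 5 = 100
  FM02: 2 × 2 × 3 = 12
  FM03: 2 × 4 × 5 = 40
  FM04: 4 × 4 × 5 = 80
  FM05: 3 × 5 × 3 = 45
  FM06: 5 × 2 × 2 = 20
RPN > 41: FM01 (100), FM04 (80), FM05 (45).
Sum: 100 + 80 + 45 = 225.

225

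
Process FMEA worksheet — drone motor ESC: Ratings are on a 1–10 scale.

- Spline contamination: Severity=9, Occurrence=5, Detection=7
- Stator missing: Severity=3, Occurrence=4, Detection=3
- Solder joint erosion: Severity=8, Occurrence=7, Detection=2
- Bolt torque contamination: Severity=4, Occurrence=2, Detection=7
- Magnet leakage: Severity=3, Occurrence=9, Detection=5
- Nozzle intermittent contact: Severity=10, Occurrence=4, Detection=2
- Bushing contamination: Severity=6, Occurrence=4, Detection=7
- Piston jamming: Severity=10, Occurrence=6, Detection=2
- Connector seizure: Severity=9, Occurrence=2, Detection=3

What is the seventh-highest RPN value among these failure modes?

RPN = Severity × Occurrence × Detection:
  Spline contamination: 9 × 5 × 7 = 315
  Stator missing: 3 × 4 × 3 = 36
  Solder joint erosion: 8 × 7 × 2 = 112
  Bolt torque contamination: 4 × 2 × 7 = 56
  Magnet leakage: 3 × 9 × 5 = 135
  Nozzle intermittent contact: 10 × 4 × 2 = 80
  Bushing contamination: 6 × 4 × 7 = 168
  Piston jamming: 10 × 6 × 2 = 120
  Connector seizure: 9 × 2 × 3 = 54
Sorted descending: 315, 168, 135, 120, 112, 80, 56, 54, 36.
The seventh-highest RPN is 56 (Bolt torque contamination).

56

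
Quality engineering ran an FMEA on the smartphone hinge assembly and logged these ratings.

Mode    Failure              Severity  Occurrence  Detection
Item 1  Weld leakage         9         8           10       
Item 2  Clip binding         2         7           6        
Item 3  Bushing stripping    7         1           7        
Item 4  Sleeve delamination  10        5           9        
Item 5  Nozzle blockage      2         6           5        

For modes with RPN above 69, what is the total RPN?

1254

RPN = Severity × Occurrence × Detection:
  Item 1: 9 × 8 × 10 = 720
  Item 2: 2 × 7 × 6 = 84
  Item 3: 7 × 1 × 7 = 49
  Item 4: 10 × 5 × 9 = 450
  Item 5: 2 × 6 × 5 = 60
RPN > 69: Item 1 (720), Item 2 (84), Item 4 (450).
Sum: 720 + 84 + 450 = 1254.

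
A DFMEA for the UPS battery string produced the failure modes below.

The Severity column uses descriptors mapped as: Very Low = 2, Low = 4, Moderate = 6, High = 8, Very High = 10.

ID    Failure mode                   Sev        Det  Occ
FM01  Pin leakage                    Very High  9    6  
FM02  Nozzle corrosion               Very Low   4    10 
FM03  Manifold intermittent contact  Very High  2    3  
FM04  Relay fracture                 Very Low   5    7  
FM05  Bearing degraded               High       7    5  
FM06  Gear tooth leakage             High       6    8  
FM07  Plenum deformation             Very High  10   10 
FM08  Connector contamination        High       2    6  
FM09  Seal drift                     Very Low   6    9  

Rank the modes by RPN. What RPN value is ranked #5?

RPN = Severity × Occurrence × Detection:
  FM01: 10 × 6 × 9 = 540
  FM02: 2 × 10 × 4 = 80
  FM03: 10 × 3 × 2 = 60
  FM04: 2 × 7 × 5 = 70
  FM05: 8 × 5 × 7 = 280
  FM06: 8 × 8 × 6 = 384
  FM07: 10 × 10 × 10 = 1000
  FM08: 8 × 6 × 2 = 96
  FM09: 2 × 9 × 6 = 108
Sorted descending: 1000, 540, 384, 280, 108, 96, 80, 70, 60.
The fifth-highest RPN is 108 (FM09).

108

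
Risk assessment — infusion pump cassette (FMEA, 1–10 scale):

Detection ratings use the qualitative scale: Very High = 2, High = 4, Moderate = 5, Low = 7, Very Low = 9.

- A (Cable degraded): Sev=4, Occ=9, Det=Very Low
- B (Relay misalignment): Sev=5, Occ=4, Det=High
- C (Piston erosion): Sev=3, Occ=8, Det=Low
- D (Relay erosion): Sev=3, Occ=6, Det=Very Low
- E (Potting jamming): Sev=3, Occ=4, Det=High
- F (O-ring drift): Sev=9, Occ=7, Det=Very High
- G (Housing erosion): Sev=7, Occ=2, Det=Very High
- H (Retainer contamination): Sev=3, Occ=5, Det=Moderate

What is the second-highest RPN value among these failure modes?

168

RPN = Severity × Occurrence × Detection:
  A: 4 × 9 × 9 = 324
  B: 5 × 4 × 4 = 80
  C: 3 × 8 × 7 = 168
  D: 3 × 6 × 9 = 162
  E: 3 × 4 × 4 = 48
  F: 9 × 7 × 2 = 126
  G: 7 × 2 × 2 = 28
  H: 3 × 5 × 5 = 75
Sorted descending: 324, 168, 162, 126, 80, 75, 48, 28.
The second-highest RPN is 168 (C).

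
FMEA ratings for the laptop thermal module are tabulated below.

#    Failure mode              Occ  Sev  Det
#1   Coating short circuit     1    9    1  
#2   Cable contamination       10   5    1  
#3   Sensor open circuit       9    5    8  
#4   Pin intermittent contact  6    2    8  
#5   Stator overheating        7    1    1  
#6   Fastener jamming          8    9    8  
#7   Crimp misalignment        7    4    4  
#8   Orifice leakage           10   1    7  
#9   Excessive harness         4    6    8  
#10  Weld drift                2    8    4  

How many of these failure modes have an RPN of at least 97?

4

RPN = Severity × Occurrence × Detection:
  #1: 9 × 1 × 1 = 9
  #2: 5 × 10 × 1 = 50
  #3: 5 × 9 × 8 = 360
  #4: 2 × 6 × 8 = 96
  #5: 1 × 7 × 1 = 7
  #6: 9 × 8 × 8 = 576
  #7: 4 × 7 × 4 = 112
  #8: 1 × 10 × 7 = 70
  #9: 6 × 4 × 8 = 192
  #10: 8 × 2 × 4 = 64
Modes with RPN ≥ 97: #3 (360), #6 (576), #7 (112), #9 (192) → 4.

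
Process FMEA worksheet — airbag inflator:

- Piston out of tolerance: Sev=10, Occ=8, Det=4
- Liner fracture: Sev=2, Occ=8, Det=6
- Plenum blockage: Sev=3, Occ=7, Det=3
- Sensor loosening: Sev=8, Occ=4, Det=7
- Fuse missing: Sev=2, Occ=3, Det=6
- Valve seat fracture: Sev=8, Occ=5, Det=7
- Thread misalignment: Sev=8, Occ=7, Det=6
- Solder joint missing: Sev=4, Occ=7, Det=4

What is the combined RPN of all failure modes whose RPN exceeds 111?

RPN = Severity × Occurrence × Detection:
  Piston out of tolerance: 10 × 8 × 4 = 320
  Liner fracture: 2 × 8 × 6 = 96
  Plenum blockage: 3 × 7 × 3 = 63
  Sensor loosening: 8 × 4 × 7 = 224
  Fuse missing: 2 × 3 × 6 = 36
  Valve seat fracture: 8 × 5 × 7 = 280
  Thread misalignment: 8 × 7 × 6 = 336
  Solder joint missing: 4 × 7 × 4 = 112
RPN > 111: Piston out of tolerance (320), Sensor loosening (224), Valve seat fracture (280), Thread misalignment (336), Solder joint missing (112).
Sum: 320 + 224 + 280 + 336 + 112 = 1272.

1272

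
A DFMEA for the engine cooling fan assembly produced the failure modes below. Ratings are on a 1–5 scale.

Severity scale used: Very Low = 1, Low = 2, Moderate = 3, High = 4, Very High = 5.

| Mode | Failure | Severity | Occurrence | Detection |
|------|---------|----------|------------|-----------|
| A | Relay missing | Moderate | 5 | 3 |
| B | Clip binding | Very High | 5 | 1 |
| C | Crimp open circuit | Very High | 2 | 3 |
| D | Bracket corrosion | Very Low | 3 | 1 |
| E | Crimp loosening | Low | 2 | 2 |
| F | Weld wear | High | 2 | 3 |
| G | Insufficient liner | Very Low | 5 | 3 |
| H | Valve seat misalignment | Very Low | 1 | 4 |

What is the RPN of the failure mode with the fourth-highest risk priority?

RPN = Severity × Occurrence × Detection:
  A: 3 × 5 × 3 = 45
  B: 5 × 5 × 1 = 25
  C: 5 × 2 × 3 = 30
  D: 1 × 3 × 1 = 3
  E: 2 × 2 × 2 = 8
  F: 4 × 2 × 3 = 24
  G: 1 × 5 × 3 = 15
  H: 1 × 1 × 4 = 4
Sorted descending: 45, 30, 25, 24, 15, 8, 4, 3.
The fourth-highest RPN is 24 (F).

24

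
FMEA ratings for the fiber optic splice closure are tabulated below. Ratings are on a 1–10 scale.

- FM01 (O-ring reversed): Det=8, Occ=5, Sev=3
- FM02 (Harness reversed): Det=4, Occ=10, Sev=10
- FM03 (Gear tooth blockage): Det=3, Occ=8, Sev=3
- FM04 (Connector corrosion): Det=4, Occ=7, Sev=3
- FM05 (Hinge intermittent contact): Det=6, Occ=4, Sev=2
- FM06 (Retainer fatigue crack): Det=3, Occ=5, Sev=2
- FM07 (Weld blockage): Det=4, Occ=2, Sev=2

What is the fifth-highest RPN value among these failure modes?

RPN = Severity × Occurrence × Detection:
  FM01: 3 × 5 × 8 = 120
  FM02: 10 × 10 × 4 = 400
  FM03: 3 × 8 × 3 = 72
  FM04: 3 × 7 × 4 = 84
  FM05: 2 × 4 × 6 = 48
  FM06: 2 × 5 × 3 = 30
  FM07: 2 × 2 × 4 = 16
Sorted descending: 400, 120, 84, 72, 48, 30, 16.
The fifth-highest RPN is 48 (FM05).

48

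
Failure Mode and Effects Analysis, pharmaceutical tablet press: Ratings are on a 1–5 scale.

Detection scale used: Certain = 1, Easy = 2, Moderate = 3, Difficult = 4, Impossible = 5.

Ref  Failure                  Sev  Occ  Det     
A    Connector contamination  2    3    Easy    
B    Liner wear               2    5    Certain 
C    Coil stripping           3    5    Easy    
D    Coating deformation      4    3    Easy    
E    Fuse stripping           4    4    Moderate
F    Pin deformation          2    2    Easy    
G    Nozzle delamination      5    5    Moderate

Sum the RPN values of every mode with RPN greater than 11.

RPN = Severity × Occurrence × Detection:
  A: 2 × 3 × 2 = 12
  B: 2 × 5 × 1 = 10
  C: 3 × 5 × 2 = 30
  D: 4 × 3 × 2 = 24
  E: 4 × 4 × 3 = 48
  F: 2 × 2 × 2 = 8
  G: 5 × 5 × 3 = 75
RPN > 11: A (12), C (30), D (24), E (48), G (75).
Sum: 12 + 30 + 24 + 48 + 75 = 189.

189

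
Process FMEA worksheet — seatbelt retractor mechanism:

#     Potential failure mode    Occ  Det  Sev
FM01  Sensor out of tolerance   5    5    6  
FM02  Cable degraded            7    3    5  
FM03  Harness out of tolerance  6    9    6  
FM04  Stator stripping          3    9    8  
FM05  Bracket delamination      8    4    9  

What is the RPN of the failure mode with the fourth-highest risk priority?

150

RPN = Severity × Occurrence × Detection:
  FM01: 6 × 5 × 5 = 150
  FM02: 5 × 7 × 3 = 105
  FM03: 6 × 6 × 9 = 324
  FM04: 8 × 3 × 9 = 216
  FM05: 9 × 8 × 4 = 288
Sorted descending: 324, 288, 216, 150, 105.
The fourth-highest RPN is 150 (FM01).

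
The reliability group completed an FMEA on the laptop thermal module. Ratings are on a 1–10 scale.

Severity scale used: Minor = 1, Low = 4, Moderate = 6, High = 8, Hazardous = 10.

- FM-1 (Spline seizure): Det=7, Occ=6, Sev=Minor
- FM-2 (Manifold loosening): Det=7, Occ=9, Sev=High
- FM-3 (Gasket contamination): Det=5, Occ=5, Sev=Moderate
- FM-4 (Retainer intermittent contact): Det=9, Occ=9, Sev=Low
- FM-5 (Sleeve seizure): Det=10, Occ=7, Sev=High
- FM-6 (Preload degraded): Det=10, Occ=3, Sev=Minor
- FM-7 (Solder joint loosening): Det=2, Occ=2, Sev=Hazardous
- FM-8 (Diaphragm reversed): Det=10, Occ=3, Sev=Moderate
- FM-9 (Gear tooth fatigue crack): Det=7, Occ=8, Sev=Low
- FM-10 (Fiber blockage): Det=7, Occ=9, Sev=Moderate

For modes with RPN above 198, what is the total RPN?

1990

RPN = Severity × Occurrence × Detection:
  FM-1: 1 × 6 × 7 = 42
  FM-2: 8 × 9 × 7 = 504
  FM-3: 6 × 5 × 5 = 150
  FM-4: 4 × 9 × 9 = 324
  FM-5: 8 × 7 × 10 = 560
  FM-6: 1 × 3 × 10 = 30
  FM-7: 10 × 2 × 2 = 40
  FM-8: 6 × 3 × 10 = 180
  FM-9: 4 × 8 × 7 = 224
  FM-10: 6 × 9 × 7 = 378
RPN > 198: FM-2 (504), FM-4 (324), FM-5 (560), FM-9 (224), FM-10 (378).
Sum: 504 + 324 + 560 + 224 + 378 = 1990.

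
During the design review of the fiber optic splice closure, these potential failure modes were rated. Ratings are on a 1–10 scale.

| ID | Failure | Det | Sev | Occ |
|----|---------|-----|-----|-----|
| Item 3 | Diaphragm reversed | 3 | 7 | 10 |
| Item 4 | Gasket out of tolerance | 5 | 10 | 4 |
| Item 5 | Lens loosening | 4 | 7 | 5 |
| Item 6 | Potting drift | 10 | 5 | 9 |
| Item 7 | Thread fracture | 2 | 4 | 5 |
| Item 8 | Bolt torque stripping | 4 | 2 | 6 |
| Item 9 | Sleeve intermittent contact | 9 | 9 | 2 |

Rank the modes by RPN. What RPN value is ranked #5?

140

RPN = Severity × Occurrence × Detection:
  Item 3: 7 × 10 × 3 = 210
  Item 4: 10 × 4 × 5 = 200
  Item 5: 7 × 5 × 4 = 140
  Item 6: 5 × 9 × 10 = 450
  Item 7: 4 × 5 × 2 = 40
  Item 8: 2 × 6 × 4 = 48
  Item 9: 9 × 2 × 9 = 162
Sorted descending: 450, 210, 200, 162, 140, 48, 40.
The fifth-highest RPN is 140 (Item 5).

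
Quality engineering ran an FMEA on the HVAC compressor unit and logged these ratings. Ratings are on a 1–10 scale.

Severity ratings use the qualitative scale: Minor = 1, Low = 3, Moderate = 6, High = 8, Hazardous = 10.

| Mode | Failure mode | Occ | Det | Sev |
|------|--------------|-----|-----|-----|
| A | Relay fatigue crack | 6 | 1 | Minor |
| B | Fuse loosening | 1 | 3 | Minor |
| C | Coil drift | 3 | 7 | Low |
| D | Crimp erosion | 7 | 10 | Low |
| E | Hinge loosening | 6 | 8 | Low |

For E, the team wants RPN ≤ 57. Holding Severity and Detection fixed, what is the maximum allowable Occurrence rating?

E: S=3, O=6, D=8 → current RPN = 144.
Fixed product = 24. Need 24 × O ≤ 57, so O ≤ 57/24 = 2.38.
Maximum integer Occurrence rating = 2 (gives RPN 48; O=3 would give 72 > 57).

2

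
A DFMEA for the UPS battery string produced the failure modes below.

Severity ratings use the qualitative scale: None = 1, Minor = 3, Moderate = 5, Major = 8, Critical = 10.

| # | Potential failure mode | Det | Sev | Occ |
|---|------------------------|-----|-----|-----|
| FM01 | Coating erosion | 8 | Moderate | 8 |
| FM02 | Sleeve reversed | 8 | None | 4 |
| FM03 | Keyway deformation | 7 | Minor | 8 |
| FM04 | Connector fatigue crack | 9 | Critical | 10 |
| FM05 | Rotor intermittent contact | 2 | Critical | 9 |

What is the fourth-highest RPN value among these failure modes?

RPN = Severity × Occurrence × Detection:
  FM01: 5 × 8 × 8 = 320
  FM02: 1 × 4 × 8 = 32
  FM03: 3 × 8 × 7 = 168
  FM04: 10 × 10 × 9 = 900
  FM05: 10 × 9 × 2 = 180
Sorted descending: 900, 320, 180, 168, 32.
The fourth-highest RPN is 168 (FM03).

168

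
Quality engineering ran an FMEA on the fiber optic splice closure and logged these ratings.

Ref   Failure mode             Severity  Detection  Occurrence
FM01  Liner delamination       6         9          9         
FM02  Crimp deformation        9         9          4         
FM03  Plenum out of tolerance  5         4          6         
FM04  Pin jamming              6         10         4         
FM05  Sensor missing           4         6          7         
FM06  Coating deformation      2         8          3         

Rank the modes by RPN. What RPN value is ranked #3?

RPN = Severity × Occurrence × Detection:
  FM01: 6 × 9 × 9 = 486
  FM02: 9 × 4 × 9 = 324
  FM03: 5 × 6 × 4 = 120
  FM04: 6 × 4 × 10 = 240
  FM05: 4 × 7 × 6 = 168
  FM06: 2 × 3 × 8 = 48
Sorted descending: 486, 324, 240, 168, 120, 48.
The third-highest RPN is 240 (FM04).

240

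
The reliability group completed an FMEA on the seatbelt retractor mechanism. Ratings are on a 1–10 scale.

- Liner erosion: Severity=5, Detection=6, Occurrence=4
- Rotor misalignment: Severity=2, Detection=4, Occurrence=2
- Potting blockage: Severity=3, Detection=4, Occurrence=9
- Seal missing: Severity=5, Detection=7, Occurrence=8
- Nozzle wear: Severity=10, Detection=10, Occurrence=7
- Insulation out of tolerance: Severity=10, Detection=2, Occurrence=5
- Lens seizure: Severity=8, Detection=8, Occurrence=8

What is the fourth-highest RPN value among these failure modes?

RPN = Severity × Occurrence × Detection:
  Liner erosion: 5 × 4 × 6 = 120
  Rotor misalignment: 2 × 2 × 4 = 16
  Potting blockage: 3 × 9 × 4 = 108
  Seal missing: 5 × 8 × 7 = 280
  Nozzle wear: 10 × 7 × 10 = 700
  Insulation out of tolerance: 10 × 5 × 2 = 100
  Lens seizure: 8 × 8 × 8 = 512
Sorted descending: 700, 512, 280, 120, 108, 100, 16.
The fourth-highest RPN is 120 (Liner erosion).

120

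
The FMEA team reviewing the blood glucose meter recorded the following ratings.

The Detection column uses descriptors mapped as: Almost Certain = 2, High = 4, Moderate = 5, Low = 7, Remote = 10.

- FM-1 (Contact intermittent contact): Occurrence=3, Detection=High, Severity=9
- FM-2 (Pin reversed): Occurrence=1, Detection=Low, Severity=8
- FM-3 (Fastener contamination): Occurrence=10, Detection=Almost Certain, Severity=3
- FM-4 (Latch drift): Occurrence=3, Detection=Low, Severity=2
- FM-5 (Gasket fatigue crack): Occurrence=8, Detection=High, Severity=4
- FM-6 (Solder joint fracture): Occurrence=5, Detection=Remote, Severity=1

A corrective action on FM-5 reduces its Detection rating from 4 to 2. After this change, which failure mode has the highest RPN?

FM-1

RPN = Severity × Occurrence × Detection:
  FM-1: 9 × 3 × 4 = 108
  FM-2: 8 × 1 × 7 = 56
  FM-3: 3 × 10 × 2 = 60
  FM-4: 2 × 3 × 7 = 42
  FM-5: 4 × 8 × 4 = 128
  FM-6: 1 × 5 × 10 = 50
After action: FM-5 → 4 × 8 × 2 = 64.
Revised RPNs: FM-1=108, FM-5=64, FM-3=60, FM-2=56, FM-6=50, FM-4=42.
Highest is now FM-1 (108).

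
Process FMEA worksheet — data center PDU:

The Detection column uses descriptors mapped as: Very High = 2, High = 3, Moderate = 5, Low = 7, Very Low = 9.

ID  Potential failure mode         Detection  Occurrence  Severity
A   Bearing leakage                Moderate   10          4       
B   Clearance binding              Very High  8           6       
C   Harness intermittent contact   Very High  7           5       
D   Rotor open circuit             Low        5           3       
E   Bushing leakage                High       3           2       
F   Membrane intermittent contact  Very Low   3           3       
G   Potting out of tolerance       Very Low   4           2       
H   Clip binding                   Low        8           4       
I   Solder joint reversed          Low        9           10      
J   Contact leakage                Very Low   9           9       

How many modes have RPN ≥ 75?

7

RPN = Severity × Occurrence × Detection:
  A: 4 × 10 × 5 = 200
  B: 6 × 8 × 2 = 96
  C: 5 × 7 × 2 = 70
  D: 3 × 5 × 7 = 105
  E: 2 × 3 × 3 = 18
  F: 3 × 3 × 9 = 81
  G: 2 × 4 × 9 = 72
  H: 4 × 8 × 7 = 224
  I: 10 × 9 × 7 = 630
  J: 9 × 9 × 9 = 729
Modes with RPN ≥ 75: A (200), B (96), D (105), F (81), H (224), I (630), J (729) → 7.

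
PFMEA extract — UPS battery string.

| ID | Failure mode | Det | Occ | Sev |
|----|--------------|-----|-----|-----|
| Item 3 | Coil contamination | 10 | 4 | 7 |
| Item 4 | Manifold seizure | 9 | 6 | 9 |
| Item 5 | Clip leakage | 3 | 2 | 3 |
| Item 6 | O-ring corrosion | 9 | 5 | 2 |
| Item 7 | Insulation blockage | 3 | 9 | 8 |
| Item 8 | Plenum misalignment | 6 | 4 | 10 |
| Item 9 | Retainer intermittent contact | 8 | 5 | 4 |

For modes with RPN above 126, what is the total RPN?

RPN = Severity × Occurrence × Detection:
  Item 3: 7 × 4 × 10 = 280
  Item 4: 9 × 6 × 9 = 486
  Item 5: 3 × 2 × 3 = 18
  Item 6: 2 × 5 × 9 = 90
  Item 7: 8 × 9 × 3 = 216
  Item 8: 10 × 4 × 6 = 240
  Item 9: 4 × 5 × 8 = 160
RPN > 126: Item 3 (280), Item 4 (486), Item 7 (216), Item 8 (240), Item 9 (160).
Sum: 280 + 486 + 216 + 240 + 160 = 1382.

1382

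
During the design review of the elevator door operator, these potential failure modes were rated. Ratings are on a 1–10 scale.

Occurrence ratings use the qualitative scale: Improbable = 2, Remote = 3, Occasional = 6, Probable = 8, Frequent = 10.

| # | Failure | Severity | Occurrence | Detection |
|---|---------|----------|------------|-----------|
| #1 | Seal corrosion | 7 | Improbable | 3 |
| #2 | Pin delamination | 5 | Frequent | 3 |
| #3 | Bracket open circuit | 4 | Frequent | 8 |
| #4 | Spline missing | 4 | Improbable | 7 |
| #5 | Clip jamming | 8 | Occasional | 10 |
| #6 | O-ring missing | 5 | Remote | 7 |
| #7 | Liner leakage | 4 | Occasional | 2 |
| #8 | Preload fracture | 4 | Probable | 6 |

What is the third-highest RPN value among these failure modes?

192

RPN = Severity × Occurrence × Detection:
  #1: 7 × 2 × 3 = 42
  #2: 5 × 10 × 3 = 150
  #3: 4 × 10 × 8 = 320
  #4: 4 × 2 × 7 = 56
  #5: 8 × 6 × 10 = 480
  #6: 5 × 3 × 7 = 105
  #7: 4 × 6 × 2 = 48
  #8: 4 × 8 × 6 = 192
Sorted descending: 480, 320, 192, 150, 105, 56, 48, 42.
The third-highest RPN is 192 (#8).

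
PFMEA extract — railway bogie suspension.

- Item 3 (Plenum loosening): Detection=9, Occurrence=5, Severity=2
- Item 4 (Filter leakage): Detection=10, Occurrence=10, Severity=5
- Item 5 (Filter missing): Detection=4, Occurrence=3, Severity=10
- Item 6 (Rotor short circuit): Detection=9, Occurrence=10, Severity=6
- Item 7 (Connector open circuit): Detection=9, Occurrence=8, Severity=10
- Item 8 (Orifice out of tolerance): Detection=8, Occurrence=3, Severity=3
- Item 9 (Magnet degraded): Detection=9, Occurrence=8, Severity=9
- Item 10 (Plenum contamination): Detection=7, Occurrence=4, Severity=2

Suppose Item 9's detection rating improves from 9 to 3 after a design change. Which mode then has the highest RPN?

RPN = Severity × Occurrence × Detection:
  Item 3: 2 × 5 × 9 = 90
  Item 4: 5 × 10 × 10 = 500
  Item 5: 10 × 3 × 4 = 120
  Item 6: 6 × 10 × 9 = 540
  Item 7: 10 × 8 × 9 = 720
  Item 8: 3 × 3 × 8 = 72
  Item 9: 9 × 8 × 9 = 648
  Item 10: 2 × 4 × 7 = 56
After action: Item 9 → 9 × 8 × 3 = 216.
Revised RPNs: Item 7=720, Item 6=540, Item 4=500, Item 9=216, Item 5=120, Item 3=90, Item 8=72, Item 10=56.
Highest is now Item 7 (720).

Item 7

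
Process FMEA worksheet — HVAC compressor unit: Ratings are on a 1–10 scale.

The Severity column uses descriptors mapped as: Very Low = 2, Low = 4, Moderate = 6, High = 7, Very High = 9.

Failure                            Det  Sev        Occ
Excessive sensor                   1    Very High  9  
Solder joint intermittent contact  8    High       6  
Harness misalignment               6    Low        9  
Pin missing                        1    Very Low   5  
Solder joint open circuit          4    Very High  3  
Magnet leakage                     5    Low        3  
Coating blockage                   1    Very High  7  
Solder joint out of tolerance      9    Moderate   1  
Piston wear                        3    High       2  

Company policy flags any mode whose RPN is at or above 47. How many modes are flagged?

7

RPN = Severity × Occurrence × Detection:
  Excessive sensor: 9 × 9 × 1 = 81
  Solder joint intermittent contact: 7 × 6 × 8 = 336
  Harness misalignment: 4 × 9 × 6 = 216
  Pin missing: 2 × 5 × 1 = 10
  Solder joint open circuit: 9 × 3 × 4 = 108
  Magnet leakage: 4 × 3 × 5 = 60
  Coating blockage: 9 × 7 × 1 = 63
  Solder joint out of tolerance: 6 × 1 × 9 = 54
  Piston wear: 7 × 2 × 3 = 42
Modes with RPN ≥ 47: Excessive sensor (81), Solder joint intermittent contact (336), Harness misalignment (216), Solder joint open circuit (108), Magnet leakage (60), Coating blockage (63), Solder joint out of tolerance (54) → 7.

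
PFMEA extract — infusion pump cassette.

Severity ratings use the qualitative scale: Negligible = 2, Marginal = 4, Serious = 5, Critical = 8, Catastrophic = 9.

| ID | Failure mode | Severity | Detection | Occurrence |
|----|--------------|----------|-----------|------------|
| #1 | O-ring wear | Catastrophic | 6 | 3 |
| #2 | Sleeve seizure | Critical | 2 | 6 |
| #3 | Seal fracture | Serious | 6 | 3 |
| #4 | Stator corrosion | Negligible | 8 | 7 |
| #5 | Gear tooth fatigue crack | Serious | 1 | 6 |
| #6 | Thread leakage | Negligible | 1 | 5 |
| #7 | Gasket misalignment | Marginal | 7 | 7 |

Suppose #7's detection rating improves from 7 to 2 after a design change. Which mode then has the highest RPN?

RPN = Severity × Occurrence × Detection:
  #1: 9 × 3 × 6 = 162
  #2: 8 × 6 × 2 = 96
  #3: 5 × 3 × 6 = 90
  #4: 2 × 7 × 8 = 112
  #5: 5 × 6 × 1 = 30
  #6: 2 × 5 × 1 = 10
  #7: 4 × 7 × 7 = 196
After action: #7 → 4 × 7 × 2 = 56.
Revised RPNs: #1=162, #4=112, #2=96, #3=90, #7=56, #5=30, #6=10.
Highest is now #1 (162).

#1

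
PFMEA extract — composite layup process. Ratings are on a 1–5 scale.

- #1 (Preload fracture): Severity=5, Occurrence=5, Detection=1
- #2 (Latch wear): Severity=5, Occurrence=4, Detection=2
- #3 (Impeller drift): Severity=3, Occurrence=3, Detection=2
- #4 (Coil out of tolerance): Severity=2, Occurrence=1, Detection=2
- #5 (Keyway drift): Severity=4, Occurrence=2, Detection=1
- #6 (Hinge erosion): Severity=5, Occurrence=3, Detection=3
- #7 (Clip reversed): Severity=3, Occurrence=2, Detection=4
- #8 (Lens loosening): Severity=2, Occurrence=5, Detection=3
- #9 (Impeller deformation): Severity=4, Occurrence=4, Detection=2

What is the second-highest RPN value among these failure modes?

RPN = Severity × Occurrence × Detection:
  #1: 5 × 5 × 1 = 25
  #2: 5 × 4 × 2 = 40
  #3: 3 × 3 × 2 = 18
  #4: 2 × 1 × 2 = 4
  #5: 4 × 2 × 1 = 8
  #6: 5 × 3 × 3 = 45
  #7: 3 × 2 × 4 = 24
  #8: 2 × 5 × 3 = 30
  #9: 4 × 4 × 2 = 32
Sorted descending: 45, 40, 32, 30, 25, 24, 18, 8, 4.
The second-highest RPN is 40 (#2).

40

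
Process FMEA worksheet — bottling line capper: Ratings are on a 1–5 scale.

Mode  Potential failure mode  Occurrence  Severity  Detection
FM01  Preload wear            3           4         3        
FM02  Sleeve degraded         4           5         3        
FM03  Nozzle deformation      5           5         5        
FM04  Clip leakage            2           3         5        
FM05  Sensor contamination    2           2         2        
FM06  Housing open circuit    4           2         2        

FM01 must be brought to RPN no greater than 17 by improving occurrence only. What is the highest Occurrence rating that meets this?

FM01: S=4, O=3, D=3 → current RPN = 36.
Fixed product = 12. Need 12 × O ≤ 17, so O ≤ 17/12 = 1.42.
Maximum integer Occurrence rating = 1 (gives RPN 12; O=2 would give 24 > 17).

1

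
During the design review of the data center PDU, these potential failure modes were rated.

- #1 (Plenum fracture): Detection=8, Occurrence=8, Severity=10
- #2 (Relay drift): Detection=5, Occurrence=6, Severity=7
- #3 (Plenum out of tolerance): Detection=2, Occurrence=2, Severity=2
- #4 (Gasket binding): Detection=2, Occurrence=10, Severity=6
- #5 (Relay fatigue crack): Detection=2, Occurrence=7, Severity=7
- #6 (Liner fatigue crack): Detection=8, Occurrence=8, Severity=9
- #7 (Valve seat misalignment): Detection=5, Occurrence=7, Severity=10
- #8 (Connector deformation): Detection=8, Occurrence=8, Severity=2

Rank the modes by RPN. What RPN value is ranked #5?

RPN = Severity × Occurrence × Detection:
  #1: 10 × 8 × 8 = 640
  #2: 7 × 6 × 5 = 210
  #3: 2 × 2 × 2 = 8
  #4: 6 × 10 × 2 = 120
  #5: 7 × 7 × 2 = 98
  #6: 9 × 8 × 8 = 576
  #7: 10 × 7 × 5 = 350
  #8: 2 × 8 × 8 = 128
Sorted descending: 640, 576, 350, 210, 128, 120, 98, 8.
The fifth-highest RPN is 128 (#8).

128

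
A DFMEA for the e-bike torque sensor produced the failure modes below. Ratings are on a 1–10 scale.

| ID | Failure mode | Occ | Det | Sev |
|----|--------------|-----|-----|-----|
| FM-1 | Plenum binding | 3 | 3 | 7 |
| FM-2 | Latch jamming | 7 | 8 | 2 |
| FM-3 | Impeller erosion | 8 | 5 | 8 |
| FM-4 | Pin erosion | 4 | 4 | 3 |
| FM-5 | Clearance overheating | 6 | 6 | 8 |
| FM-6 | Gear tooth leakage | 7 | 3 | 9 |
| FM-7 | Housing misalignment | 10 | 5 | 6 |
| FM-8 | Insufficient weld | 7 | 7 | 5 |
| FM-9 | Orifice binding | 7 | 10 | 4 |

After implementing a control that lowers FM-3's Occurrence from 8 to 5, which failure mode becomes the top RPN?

RPN = Severity × Occurrence × Detection:
  FM-1: 7 × 3 × 3 = 63
  FM-2: 2 × 7 × 8 = 112
  FM-3: 8 × 8 × 5 = 320
  FM-4: 3 × 4 × 4 = 48
  FM-5: 8 × 6 × 6 = 288
  FM-6: 9 × 7 × 3 = 189
  FM-7: 6 × 10 × 5 = 300
  FM-8: 5 × 7 × 7 = 245
  FM-9: 4 × 7 × 10 = 280
After action: FM-3 → 8 × 5 × 5 = 200.
Revised RPNs: FM-7=300, FM-5=288, FM-9=280, FM-8=245, FM-3=200, FM-6=189, FM-2=112, FM-1=63, FM-4=48.
Highest is now FM-7 (300).

FM-7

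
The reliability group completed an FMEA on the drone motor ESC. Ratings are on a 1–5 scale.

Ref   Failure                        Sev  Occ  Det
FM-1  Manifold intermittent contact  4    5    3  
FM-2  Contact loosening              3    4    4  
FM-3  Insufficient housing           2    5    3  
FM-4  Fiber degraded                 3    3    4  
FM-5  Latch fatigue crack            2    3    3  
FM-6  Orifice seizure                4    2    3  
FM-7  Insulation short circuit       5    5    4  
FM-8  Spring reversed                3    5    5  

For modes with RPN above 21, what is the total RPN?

373

RPN = Severity × Occurrence × Detection:
  FM-1: 4 × 5 × 3 = 60
  FM-2: 3 × 4 × 4 = 48
  FM-3: 2 × 5 × 3 = 30
  FM-4: 3 × 3 × 4 = 36
  FM-5: 2 × 3 × 3 = 18
  FM-6: 4 × 2 × 3 = 24
  FM-7: 5 × 5 × 4 = 100
  FM-8: 3 × 5 × 5 = 75
RPN > 21: FM-1 (60), FM-2 (48), FM-3 (30), FM-4 (36), FM-6 (24), FM-7 (100), FM-8 (75).
Sum: 60 + 48 + 30 + 36 + 24 + 100 + 75 = 373.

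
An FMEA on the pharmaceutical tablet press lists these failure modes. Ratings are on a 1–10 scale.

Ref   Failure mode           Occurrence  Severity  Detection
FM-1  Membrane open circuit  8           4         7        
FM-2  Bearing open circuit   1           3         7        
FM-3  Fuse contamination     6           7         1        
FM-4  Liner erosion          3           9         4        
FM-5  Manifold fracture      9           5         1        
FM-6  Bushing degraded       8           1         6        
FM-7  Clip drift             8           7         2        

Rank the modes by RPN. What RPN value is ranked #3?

RPN = Severity × Occurrence × Detection:
  FM-1: 4 × 8 × 7 = 224
  FM-2: 3 × 1 × 7 = 21
  FM-3: 7 × 6 × 1 = 42
  FM-4: 9 × 3 × 4 = 108
  FM-5: 5 × 9 × 1 = 45
  FM-6: 1 × 8 × 6 = 48
  FM-7: 7 × 8 × 2 = 112
Sorted descending: 224, 112, 108, 48, 45, 42, 21.
The third-highest RPN is 108 (FM-4).

108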